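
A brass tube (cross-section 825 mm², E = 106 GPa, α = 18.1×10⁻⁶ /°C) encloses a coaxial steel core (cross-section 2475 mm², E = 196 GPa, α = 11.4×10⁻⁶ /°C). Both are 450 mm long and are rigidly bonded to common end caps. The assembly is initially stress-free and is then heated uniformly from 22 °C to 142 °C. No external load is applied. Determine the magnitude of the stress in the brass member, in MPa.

Equilibrium of a rigid end plate with no external load gives equal and opposite internal forces ±P in the two members. Since α_{brass} > α_{steel}, heating drives the brass into compression and the steel into tension.
Compatibility of the two members (thermal + elastic change equal): (α₁ − α₂)ΔT = P·[1/(A₁E₁) + 1/(A₂E₂)].
|α₁ − α₂|·ΔT = 6.7×10⁻⁶ × 120 = 0.000804.
1/(A₁E₁) + 1/(A₂E₂) = 1/(825×106×10³) + 1/(2475×196×10³) = 1.35×10⁻⁸ N⁻¹.
So P = 0.000804 / 1.35×10⁻⁸ = 59.57 kN.
σ_{brass} = P/A₁ = 59570/825 = 72.21 MPa, compressive.

σ ≈ 72.2 MPa (compressive)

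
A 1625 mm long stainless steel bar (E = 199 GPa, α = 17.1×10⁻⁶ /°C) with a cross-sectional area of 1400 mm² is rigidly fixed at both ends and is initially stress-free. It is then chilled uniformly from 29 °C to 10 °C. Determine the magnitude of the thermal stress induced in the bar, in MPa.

σ ≈ 64.7 MPa (tensile)

With length fixed, the mechanical strain must cancel the thermal strain αΔT = 17.1×10⁻⁶ × 19 = 324.9×10⁻⁶.
The stress required to suppress this strain is σ = Eε = 199×10³ × 324.9×10⁻⁶ = 64.66 MPa, tensile since the bar is trying to contract.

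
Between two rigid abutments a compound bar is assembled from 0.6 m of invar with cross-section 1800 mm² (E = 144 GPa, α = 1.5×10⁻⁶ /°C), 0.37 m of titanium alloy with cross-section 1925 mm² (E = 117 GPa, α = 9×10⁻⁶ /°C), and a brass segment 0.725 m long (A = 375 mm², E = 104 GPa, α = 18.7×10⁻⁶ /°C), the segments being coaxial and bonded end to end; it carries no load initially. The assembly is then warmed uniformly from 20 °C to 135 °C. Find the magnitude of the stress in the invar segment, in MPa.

σ ≈ 50.4 MPa (compressive)

Free thermal expansion of the whole bar: Σ αᵢΔT Lᵢ = 1.5×10⁻⁶×115×600 + 9×10⁻⁶×115×370 + 18.7×10⁻⁶×115×725 = 2.046 mm.
Since the ends are fixed, an axial force P builds up, equal in every segment, with P · Σ Lᵢ/(AᵢEᵢ) = δ_free.
Σ Lᵢ/(AᵢEᵢ) = 600/(1800×144×10³) + 370/(1925×117×10³) + 725/(375×104×10³) = 2.255×10⁻⁵ mm/N.
P = 2.046 / 2.255×10⁻⁵ = 90720 N = 90.72 kN, compressive.
σ_{invar} = P / A = 90720 / 1800 = 50.4 MPa.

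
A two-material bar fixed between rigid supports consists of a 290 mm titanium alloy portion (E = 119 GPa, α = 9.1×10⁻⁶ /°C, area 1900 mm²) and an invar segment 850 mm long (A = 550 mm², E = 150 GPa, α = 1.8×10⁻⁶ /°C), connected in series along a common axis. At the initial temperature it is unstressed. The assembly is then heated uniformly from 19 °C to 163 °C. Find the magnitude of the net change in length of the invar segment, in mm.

With the walls removed the bar would change length by δ_free = Σ αᵢΔT Lᵢ = 9.1×10⁻⁶×144×290 + 1.8×10⁻⁶×144×850 = 0.6003 mm.
Since the ends are fixed, an axial force P builds up, equal in every segment, with P · Σ Lᵢ/(AᵢEᵢ) = δ_free.
Σ Lᵢ/(AᵢEᵢ) = 290/(1900×119×10³) + 850/(550×150×10³) = 1.159×10⁻⁵ mm/N.
P = 0.6003 / 1.159×10⁻⁵ = 51820 N = 51.82 kN, compressive.
For the invar segment, free thermal change = 1.8×10⁻⁶×144×850 = 0.2203 mm and elastic change from P = 51820×850/(550×150×10³) = 0.5339 mm; these oppose, so the net change is 0.314 mm (segment shortens).

|ΔL| ≈ 0.314 mm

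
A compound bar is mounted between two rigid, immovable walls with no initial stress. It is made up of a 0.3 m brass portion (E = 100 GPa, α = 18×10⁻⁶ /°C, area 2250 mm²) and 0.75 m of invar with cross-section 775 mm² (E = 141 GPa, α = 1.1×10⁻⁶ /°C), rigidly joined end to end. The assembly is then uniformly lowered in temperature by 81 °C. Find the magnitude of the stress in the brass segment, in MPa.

If the supports were absent, the total length change would be Σ αᵢΔT Lᵢ = 18×10⁻⁶×81×300 + 1.1×10⁻⁶×81×750 = 0.5042 mm.
The rigid supports impose zero overall length change; the single axial force P common to all segments must satisfy P Σ Lᵢ/(AᵢEᵢ) = δ_free.
The series flexibility is Σ Lᵢ/(AᵢEᵢ) = 300/(2250×100×10³) + 750/(775×141×10³) = 8.197×10⁻⁶ mm/N.
Hence P = δ_free / Σ(L/AE) = 0.5042/8.197×10⁻⁶ = 61.52 kN (tensile).
σ_{brass} = P / A = 61520 / 2250 = 27.34 MPa.

σ ≈ 27.3 MPa (tensile)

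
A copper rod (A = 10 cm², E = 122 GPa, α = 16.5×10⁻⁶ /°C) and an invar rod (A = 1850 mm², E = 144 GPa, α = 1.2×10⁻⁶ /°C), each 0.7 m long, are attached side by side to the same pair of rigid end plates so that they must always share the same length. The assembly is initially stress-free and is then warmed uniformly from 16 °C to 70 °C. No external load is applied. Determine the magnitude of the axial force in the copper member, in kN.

P ≈ 69.1 kN (compressive in the copper)

Both members must finish at the same length. With the larger α, the copper tends to over-expand; the plates restrain it, putting the copper in compression and the invar in tension. With no external load the two internal forces are equal and opposite, magnitude P.
Setting the final lengths equal and cancelling L: (α₁ − α₂)ΔT = P/(A₁E₁) + P/(A₂E₂).
|α₁ − α₂|·ΔT = 15.3×10⁻⁶ × 54 = 0.0008262.
1/(A₁E₁) + 1/(A₂E₂) = 1/(1000×122×10³) + 1/(1850×144×10³) = 1.195×10⁻⁸ N⁻¹.
So P = 0.0008262 / 1.195×10⁻⁸ = 69.14 kN.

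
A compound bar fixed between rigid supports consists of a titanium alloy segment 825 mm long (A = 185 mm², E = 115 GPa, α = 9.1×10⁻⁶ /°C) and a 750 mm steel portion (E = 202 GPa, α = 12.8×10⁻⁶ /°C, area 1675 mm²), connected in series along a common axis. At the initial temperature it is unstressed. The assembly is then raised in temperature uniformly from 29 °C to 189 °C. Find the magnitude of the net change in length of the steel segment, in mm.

|ΔL| ≈ 1.39 mm

With the walls removed the bar would change length by δ_free = Σ αᵢΔT Lᵢ = 9.1×10⁻⁶×160×825 + 12.8×10⁻⁶×160×750 = 2.737 mm.
The rigid supports impose zero overall length change; the single axial force P common to all segments must satisfy P Σ Lᵢ/(AᵢEᵢ) = δ_free.
Σ Lᵢ/(AᵢEᵢ) = 825/(185×115×10³) + 750/(1675×202×10³) = 4.099×10⁻⁵ mm/N.
P = 2.737 / 4.099×10⁻⁵ = 66770 N = 66.77 kN, compressive.
For the steel segment, free thermal change = 12.8×10⁻⁶×160×750 = 1.536 mm and elastic change from P = 66770×750/(1675×202×10³) = 0.148 mm; these oppose, so the net change is 1.39 mm (segment lengthens).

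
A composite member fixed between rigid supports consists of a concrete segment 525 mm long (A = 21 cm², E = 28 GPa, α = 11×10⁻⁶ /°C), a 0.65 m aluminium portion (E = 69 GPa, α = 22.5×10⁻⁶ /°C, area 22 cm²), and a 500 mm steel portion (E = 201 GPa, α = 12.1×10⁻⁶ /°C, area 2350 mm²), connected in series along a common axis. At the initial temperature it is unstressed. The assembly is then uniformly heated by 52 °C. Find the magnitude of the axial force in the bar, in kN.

If the supports were absent, the total length change would be Σ αᵢΔT Lᵢ = 11×10⁻⁶×52×525 + 22.5×10⁻⁶×52×650 + 12.1×10⁻⁶×52×500 = 1.375 mm.
Since the ends are fixed, an axial force P builds up, equal in every segment, with P · Σ Lᵢ/(AᵢEᵢ) = δ_free.
Σ Lᵢ/(AᵢEᵢ) = 525/(2100×28×10³) + 650/(2200×69×10³) + 500/(2350×201×10³) = 1.427×10⁻⁵ mm/N.
So P = 1.375 / 1.427×10⁻⁵ = 96.39 kN, compressive.

P ≈ 96.4 kN (compressive)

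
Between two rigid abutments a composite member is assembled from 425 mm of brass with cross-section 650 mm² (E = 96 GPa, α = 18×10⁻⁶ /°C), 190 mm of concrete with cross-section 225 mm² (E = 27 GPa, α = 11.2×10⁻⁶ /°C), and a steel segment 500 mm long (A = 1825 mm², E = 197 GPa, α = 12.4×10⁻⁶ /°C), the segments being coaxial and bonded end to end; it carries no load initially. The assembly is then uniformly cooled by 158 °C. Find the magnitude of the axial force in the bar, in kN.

P ≈ 63.9 kN (tensile)

If the supports were absent, the total length change would be Σ αᵢΔT Lᵢ = 18×10⁻⁶×158×425 + 11.2×10⁻⁶×158×190 + 12.4×10⁻⁶×158×500 = 2.525 mm.
Since the ends are fixed, an axial force P builds up, equal in every segment, with P · Σ Lᵢ/(AᵢEᵢ) = δ_free.
Σ Lᵢ/(AᵢEᵢ) = 425/(650×96×10³) + 190/(225×27×10³) + 500/(1825×197×10³) = 3.948×10⁻⁵ mm/N.
So P = 2.525 / 3.948×10⁻⁵ = 63.95 kN, tensile.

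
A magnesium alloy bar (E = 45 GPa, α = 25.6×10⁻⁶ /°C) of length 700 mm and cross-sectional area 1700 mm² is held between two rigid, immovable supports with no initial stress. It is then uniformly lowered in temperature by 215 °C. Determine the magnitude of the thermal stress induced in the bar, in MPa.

The supports are rigid, so the total axial strain is zero. The restrained thermal strain is ε = αΔT = 25.6×10⁻⁶ × 215 = 5504×10⁻⁶.
Hence σ = E·αΔT = 45×10³ × 5504×10⁻⁶ = 247.7 MPa, tensile.

σ ≈ 248 MPa (tensile)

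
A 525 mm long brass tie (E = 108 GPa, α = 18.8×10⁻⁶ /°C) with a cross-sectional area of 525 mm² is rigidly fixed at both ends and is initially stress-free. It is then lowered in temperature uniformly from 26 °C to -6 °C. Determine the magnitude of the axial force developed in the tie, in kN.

Full restraint means ε = 0, so the stress is σ = EαΔT = 108×10³ × 18.8×10⁻⁶ × 32 = 64.97 MPa.
Axial force P = σA = 64.97 × 525 = 34110 N = 34.11 kN, tensile.

P ≈ 34.1 kN (tensile)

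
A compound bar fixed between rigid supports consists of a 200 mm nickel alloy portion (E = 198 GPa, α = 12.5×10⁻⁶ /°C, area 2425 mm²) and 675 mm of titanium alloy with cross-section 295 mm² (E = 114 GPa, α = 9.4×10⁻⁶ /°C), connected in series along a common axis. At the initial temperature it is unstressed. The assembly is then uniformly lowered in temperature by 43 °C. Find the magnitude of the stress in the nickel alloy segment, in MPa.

If the supports were absent, the total length change would be Σ αᵢΔT Lᵢ = 12.5×10⁻⁶×43×200 + 9.4×10⁻⁶×43×675 = 0.3803 mm.
The walls prevent any net length change, so an axial force P (same in every segment) develops. Compatibility: P · Σ Lᵢ/(AᵢEᵢ) = δ_free.
The series flexibility is Σ Lᵢ/(AᵢEᵢ) = 200/(2425×198×10³) + 675/(295×114×10³) = 2.049×10⁻⁵ mm/N.
P = 0.3803 / 2.049×10⁻⁵ = 18560 N = 18.56 kN, tensile.
σ_{nickel alloy} = P / A = 18560 / 2425 = 7.655 MPa.

σ ≈ 7.66 MPa (tensile)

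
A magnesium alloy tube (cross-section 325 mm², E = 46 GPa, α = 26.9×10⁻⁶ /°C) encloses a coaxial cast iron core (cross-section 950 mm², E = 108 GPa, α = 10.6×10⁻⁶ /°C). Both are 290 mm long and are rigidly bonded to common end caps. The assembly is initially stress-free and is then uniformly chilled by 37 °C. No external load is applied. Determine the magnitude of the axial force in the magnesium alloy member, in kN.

P ≈ 7.87 kN (tensile in the magnesium alloy)

Equilibrium of a rigid end plate with no external load gives equal and opposite internal forces ±P in the two members. Since α_{magnesium alloy} > α_{cast iron}, cooling drives the magnesium alloy into tension and the cast iron into compression.
Equating the net (thermal + elastic) strains gives |α₁ − α₂|·ΔT = P·[1/(A₁E₁) + 1/(A₂E₂)].
|α₁ − α₂|·ΔT = 16.3×10⁻⁶ × 37 = 0.0006031.
1/(A₁E₁) + 1/(A₂E₂) = 1/(325×46×10³) + 1/(950×108×10³) = 7.664×10⁻⁸ N⁻¹.
So P = 0.0006031 / 7.664×10⁻⁸ = 7.87 kN.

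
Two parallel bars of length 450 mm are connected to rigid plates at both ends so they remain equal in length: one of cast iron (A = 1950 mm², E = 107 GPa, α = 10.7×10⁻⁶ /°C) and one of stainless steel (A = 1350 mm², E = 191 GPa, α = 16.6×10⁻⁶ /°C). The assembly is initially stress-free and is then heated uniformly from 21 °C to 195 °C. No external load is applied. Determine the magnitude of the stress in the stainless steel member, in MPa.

Equilibrium of a rigid end plate with no external load gives equal and opposite internal forces ±P in the two members. Since α_{stainless steel} > α_{cast iron}, heating drives the stainless steel into compression and the cast iron into tension.
Equating the net (thermal + elastic) strains gives |α₁ − α₂|·ΔT = P·[1/(A₁E₁) + 1/(A₂E₂)].
|α₁ − α₂|·ΔT = 5.9×10⁻⁶ × 174 = 0.001027.
1/(A₁E₁) + 1/(A₂E₂) = 1/(1950×107×10³) + 1/(1350×191×10³) = 8.671×10⁻⁹ N⁻¹.
P = 0.001027 / 8.671×10⁻⁹ = 118400 N = 118.4 kN.
σ_{stainless steel} = P/A₂ = 118400/1350 = 87.7 MPa, compressive.

σ ≈ 87.7 MPa (compressive)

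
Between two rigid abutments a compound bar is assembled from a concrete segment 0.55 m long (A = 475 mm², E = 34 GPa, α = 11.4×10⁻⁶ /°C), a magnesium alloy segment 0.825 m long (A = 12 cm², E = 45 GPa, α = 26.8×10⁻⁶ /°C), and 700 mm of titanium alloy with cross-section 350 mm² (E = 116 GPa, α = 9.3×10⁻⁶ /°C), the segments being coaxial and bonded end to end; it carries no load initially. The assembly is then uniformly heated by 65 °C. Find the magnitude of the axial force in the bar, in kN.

With the walls removed the bar would change length by δ_free = Σ αᵢΔT Lᵢ = 11.4×10⁻⁶×65×550 + 26.8×10⁻⁶×65×825 + 9.3×10⁻⁶×65×700 = 2.268 mm.
The walls prevent any net length change, so an axial force P (same in every segment) develops. Compatibility: P · Σ Lᵢ/(AᵢEᵢ) = δ_free.
The series flexibility is Σ Lᵢ/(AᵢEᵢ) = 550/(475×34×10³) + 825/(1200×45×10³) + 700/(350×116×10³) = 6.657×10⁻⁵ mm/N.
Hence P = δ_free / Σ(L/AE) = 2.268/6.657×10⁻⁵ = 34.06 kN (compressive).

P ≈ 34.1 kN (compressive)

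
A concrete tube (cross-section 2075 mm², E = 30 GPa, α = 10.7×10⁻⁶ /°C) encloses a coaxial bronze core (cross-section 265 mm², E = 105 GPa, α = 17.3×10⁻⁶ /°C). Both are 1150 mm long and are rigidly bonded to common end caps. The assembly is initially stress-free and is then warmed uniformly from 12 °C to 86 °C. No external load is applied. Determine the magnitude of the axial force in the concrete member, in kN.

Equilibrium of a rigid end plate with no external load gives equal and opposite internal forces ±P in the two members. Since α_{bronze} > α_{concrete}, heating drives the bronze into compression and the concrete into tension.
Setting the final lengths equal and cancelling L: (α₁ − α₂)ΔT = P/(A₁E₁) + P/(A₂E₂).
|α₁ − α₂|·ΔT = 6.6×10⁻⁶ × 74 = 0.0004884.
1/(A₁E₁) + 1/(A₂E₂) = 1/(2075×30×10³) + 1/(265×105×10³) = 5.2×10⁻⁸ N⁻¹.
So P = 0.0004884 / 5.2×10⁻⁸ = 9.392 kN.

P ≈ 9.39 kN (tensile in the concrete)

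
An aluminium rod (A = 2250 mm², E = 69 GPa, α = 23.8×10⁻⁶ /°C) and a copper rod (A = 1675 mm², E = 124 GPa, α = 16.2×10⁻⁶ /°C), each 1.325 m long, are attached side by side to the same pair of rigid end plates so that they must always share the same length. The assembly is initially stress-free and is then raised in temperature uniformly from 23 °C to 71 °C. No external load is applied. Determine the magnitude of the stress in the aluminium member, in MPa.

Equilibrium of a rigid end plate with no external load gives equal and opposite internal forces ±P in the two members. Since α_{aluminium} > α_{copper}, heating drives the aluminium into compression and the copper into tension.
Equating the net (thermal + elastic) strains gives |α₁ − α₂|·ΔT = P·[1/(A₁E₁) + 1/(A₂E₂)].
|α₁ − α₂|·ΔT = 7.6×10⁻⁶ × 48 = 0.0003648.
1/(A₁E₁) + 1/(A₂E₂) = 1/(2250×69×10³) + 1/(1675×124×10³) = 1.126×10⁻⁸ N⁻¹.
So P = 0.0003648 / 1.126×10⁻⁸ = 32.41 kN.
σ_{aluminium} = P/A₁ = 32410/2250 = 14.4 MPa, compressive.

σ ≈ 14.4 MPa (compressive)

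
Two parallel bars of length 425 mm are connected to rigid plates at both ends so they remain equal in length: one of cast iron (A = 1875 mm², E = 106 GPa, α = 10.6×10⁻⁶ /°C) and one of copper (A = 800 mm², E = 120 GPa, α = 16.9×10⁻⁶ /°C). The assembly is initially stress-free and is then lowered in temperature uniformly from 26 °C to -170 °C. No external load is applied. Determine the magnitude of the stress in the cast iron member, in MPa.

Equilibrium of a rigid end plate with no external load gives equal and opposite internal forces ±P in the two members. Since α_{copper} > α_{cast iron}, cooling drives the copper into tension and the cast iron into compression.
Compatibility of the two members (thermal + elastic change equal): (α₁ − α₂)ΔT = P·[1/(A₁E₁) + 1/(A₂E₂)].
|α₁ − α₂|·ΔT = 6.3×10⁻⁶ × 196 = 0.001235.
1/(A₁E₁) + 1/(A₂E₂) = 1/(1875×106×10³) + 1/(800×120×10³) = 1.545×10⁻⁸ N⁻¹.
So P = 0.001235 / 1.545×10⁻⁸ = 79.93 kN.
σ_{cast iron} = P/A₁ = 79930/1875 = 42.63 MPa, compressive.

σ ≈ 42.6 MPa (compressive)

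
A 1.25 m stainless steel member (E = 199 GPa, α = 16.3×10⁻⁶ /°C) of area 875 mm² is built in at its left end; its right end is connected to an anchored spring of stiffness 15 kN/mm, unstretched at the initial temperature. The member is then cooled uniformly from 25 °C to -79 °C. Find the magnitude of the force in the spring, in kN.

P ≈ 28.7 kN

Free thermal contraction: δ_free = αΔT L = 16.3×10⁻⁶ × 104 × 1250 = 2.119 mm.
Let P be the tensile force in the spring. The member extends elastically by PL/(AE) and the spring stretches by P/k; together these equal δ_free.
So P = δ_free / [L/(AE) + 1/k] = 2.119 / [ 1250/(875×199×10³) + 1/(15×10³) ].
P = 2.119 / 7.385×10⁻⁵ = 28700 N.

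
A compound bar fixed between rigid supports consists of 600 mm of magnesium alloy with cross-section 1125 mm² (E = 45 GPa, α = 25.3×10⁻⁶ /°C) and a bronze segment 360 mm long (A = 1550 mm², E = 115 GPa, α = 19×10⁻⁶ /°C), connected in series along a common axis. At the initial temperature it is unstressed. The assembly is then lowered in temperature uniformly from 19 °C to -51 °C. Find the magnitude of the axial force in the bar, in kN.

With the walls removed the bar would change length by δ_free = Σ αᵢΔT Lᵢ = 25.3×10⁻⁶×70×600 + 19×10⁻⁶×70×360 = 1.541 mm.
The walls prevent any net length change, so an axial force P (same in every segment) develops. Compatibility: P · Σ Lᵢ/(AᵢEᵢ) = δ_free.
Σ Lᵢ/(AᵢEᵢ) = 600/(1125×45×10³) + 360/(1550×115×10³) = 1.387×10⁻⁵ mm/N.
P = 1.541 / 1.387×10⁻⁵ = 111100 N = 111.1 kN, tensile.

P ≈ 111 kN (tensile)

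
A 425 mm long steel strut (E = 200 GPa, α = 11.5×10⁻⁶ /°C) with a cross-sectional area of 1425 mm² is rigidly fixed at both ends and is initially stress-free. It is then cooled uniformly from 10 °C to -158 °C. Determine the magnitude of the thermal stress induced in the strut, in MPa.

σ ≈ 386 MPa (tensile)

With length fixed, the mechanical strain must cancel the thermal strain αΔT = 11.5×10⁻⁶ × 168 = 1932×10⁻⁶.
The stress required to suppress this strain is σ = Eε = 200×10³ × 1932×10⁻⁶ = 386.4 MPa, tensile since the strut is trying to contract.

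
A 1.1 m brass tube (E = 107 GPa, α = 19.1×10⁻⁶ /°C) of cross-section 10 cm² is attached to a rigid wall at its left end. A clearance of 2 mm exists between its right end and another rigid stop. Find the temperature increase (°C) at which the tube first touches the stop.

Contact occurs when the free expansion equals the gap: αΔT L = 2 mm.
ΔT = 2 / (19.1×10⁻⁶ × 1100) = 95.19 °C.

ΔT ≈ 95.2 °C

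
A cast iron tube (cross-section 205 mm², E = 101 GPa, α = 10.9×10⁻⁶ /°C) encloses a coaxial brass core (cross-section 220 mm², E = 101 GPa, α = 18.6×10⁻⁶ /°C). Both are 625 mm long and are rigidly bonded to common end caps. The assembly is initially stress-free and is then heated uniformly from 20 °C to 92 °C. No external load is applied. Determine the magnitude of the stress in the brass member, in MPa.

The brass has the larger α, so on heating it would change length more than the cast iron if both were free. The rigid plates force a common final length, so the brass is put into compression and the cast iron into tension, with equal and opposite forces P (no external load).
Compatibility of the two members (thermal + elastic change equal): (α₁ − α₂)ΔT = P·[1/(A₁E₁) + 1/(A₂E₂)].
|α₁ − α₂|·ΔT = 7.7×10⁻⁶ × 72 = 0.0005544.
1/(A₁E₁) + 1/(A₂E₂) = 1/(205×101×10³) + 1/(220×101×10³) = 9.33×10⁻⁸ N⁻¹.
So P = 0.0005544 / 9.33×10⁻⁸ = 5.942 kN.
σ_{brass} = P/A₂ = 5942/220 = 27.01 MPa, compressive.

σ ≈ 27 MPa (compressive)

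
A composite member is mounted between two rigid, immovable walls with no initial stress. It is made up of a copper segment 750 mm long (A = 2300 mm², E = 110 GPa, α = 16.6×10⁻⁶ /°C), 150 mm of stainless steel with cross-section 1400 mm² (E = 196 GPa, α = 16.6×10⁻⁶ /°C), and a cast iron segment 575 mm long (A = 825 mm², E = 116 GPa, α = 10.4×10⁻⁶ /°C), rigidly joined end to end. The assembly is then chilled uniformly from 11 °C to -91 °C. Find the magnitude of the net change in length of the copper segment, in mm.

With the walls removed the bar would change length by δ_free = Σ αᵢΔT Lᵢ = 16.6×10⁻⁶×102×750 + 16.6×10⁻⁶×102×150 + 10.4×10⁻⁶×102×575 = 2.134 mm.
Since the ends are fixed, an axial force P builds up, equal in every segment, with P · Σ Lᵢ/(AᵢEᵢ) = δ_free.
Σ Lᵢ/(AᵢEᵢ) = 750/(2300×110×10³) + 150/(1400×196×10³) + 575/(825×116×10³) = 9.519×10⁻⁶ mm/N.
Hence P = δ_free / Σ(L/AE) = 2.134/9.519×10⁻⁶ = 224.2 kN (tensile).
For the copper segment, free thermal change = 16.6×10⁻⁶×102×750 = 1.27 mm and elastic change from P = 224200×750/(2300×110×10³) = 0.6645 mm; these oppose, so the net change is 0.605 mm (segment shortens).

|ΔL| ≈ 0.605 mm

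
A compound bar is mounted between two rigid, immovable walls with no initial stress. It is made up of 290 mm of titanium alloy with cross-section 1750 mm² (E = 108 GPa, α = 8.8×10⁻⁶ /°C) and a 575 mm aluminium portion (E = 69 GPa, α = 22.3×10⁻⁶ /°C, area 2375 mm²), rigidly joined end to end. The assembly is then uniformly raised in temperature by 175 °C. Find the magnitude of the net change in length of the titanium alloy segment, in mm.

If the supports were absent, the total length change would be Σ αᵢΔT Lᵢ = 8.8×10⁻⁶×175×290 + 22.3×10⁻⁶×175×575 = 2.691 mm.
Since the ends are fixed, an axial force P builds up, equal in every segment, with P · Σ Lᵢ/(AᵢEᵢ) = δ_free.
The series flexibility is Σ Lᵢ/(AᵢEᵢ) = 290/(1750×108×10³) + 575/(2375×69×10³) = 5.043×10⁻⁶ mm/N.
P = 2.691 / 5.043×10⁻⁶ = 533500 N = 533.5 kN, compressive.
For the titanium alloy segment, free thermal change = 8.8×10⁻⁶×175×290 = 0.4466 mm and elastic change from P = 533500×290/(1750×108×10³) = 0.8186 mm; these oppose, so the net change is 0.372 mm (segment shortens).

|ΔL| ≈ 0.372 mm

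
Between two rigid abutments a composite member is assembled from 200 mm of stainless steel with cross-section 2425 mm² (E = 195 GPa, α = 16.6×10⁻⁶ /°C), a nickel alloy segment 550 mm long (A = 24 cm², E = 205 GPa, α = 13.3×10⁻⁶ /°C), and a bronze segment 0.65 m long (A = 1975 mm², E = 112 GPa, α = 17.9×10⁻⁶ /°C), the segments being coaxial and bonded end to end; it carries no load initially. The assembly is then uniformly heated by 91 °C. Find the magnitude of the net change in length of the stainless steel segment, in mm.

|ΔL| ≈ 0.111 mm

If the supports were absent, the total length change would be Σ αᵢΔT Lᵢ = 16.6×10⁻⁶×91×200 + 13.3×10⁻⁶×91×550 + 17.9×10⁻⁶×91×650 = 2.027 mm.
The walls prevent any net length change, so an axial force P (same in every segment) develops. Compatibility: P · Σ Lᵢ/(AᵢEᵢ) = δ_free.
The series flexibility is Σ Lᵢ/(AᵢEᵢ) = 200/(2425×195×10³) + 550/(2400×205×10³) + 650/(1975×112×10³) = 4.479×10⁻⁶ mm/N.
P = 2.027 / 4.479×10⁻⁶ = 452400 N = 452.4 kN, compressive.
For the stainless steel segment, free thermal change = 16.6×10⁻⁶×91×200 = 0.3021 mm and elastic change from P = 452400×200/(2425×195×10³) = 0.1914 mm; these oppose, so the net change is 0.111 mm (segment lengthens).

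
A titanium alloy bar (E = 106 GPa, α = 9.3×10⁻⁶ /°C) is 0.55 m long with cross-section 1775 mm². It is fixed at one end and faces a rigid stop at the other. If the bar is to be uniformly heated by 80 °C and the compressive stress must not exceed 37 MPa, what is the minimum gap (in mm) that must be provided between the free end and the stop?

g ≈ 0.217 mm

Free expansion if unrestrained: δ_free = αΔT L = 9.3×10⁻⁶ × 80 × 550 = 0.4092 mm.
A stress of 37 MPa corresponds to the wall pushing the bar back by σL/E = 37×550/(106×10³) = 0.192 mm.
So the gap has to take up the difference, g_min = δ_free − σL/E = 0.4092 − 0.192 = 0.2172 mm.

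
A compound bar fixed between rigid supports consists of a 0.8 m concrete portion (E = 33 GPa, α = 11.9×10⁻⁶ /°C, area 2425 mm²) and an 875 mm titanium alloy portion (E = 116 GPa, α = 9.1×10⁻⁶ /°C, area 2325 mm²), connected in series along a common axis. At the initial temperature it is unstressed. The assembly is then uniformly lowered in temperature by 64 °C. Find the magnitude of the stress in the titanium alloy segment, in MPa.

Free thermal contraction of the whole bar: Σ αᵢΔT Lᵢ = 11.9×10⁻⁶×64×800 + 9.1×10⁻⁶×64×875 = 1.119 mm.
The rigid supports impose zero overall length change; the single axial force P common to all segments must satisfy P Σ Lᵢ/(AᵢEᵢ) = δ_free.
Σ Lᵢ/(AᵢEᵢ) = 800/(2425×33×10³) + 875/(2325×116×10³) = 1.324×10⁻⁵ mm/N.
Hence P = δ_free / Σ(L/AE) = 1.119/1.324×10⁻⁵ = 84.5 kN (tensile).
σ_{titanium alloy} = P / A = 84500 / 2325 = 36.34 MPa.

σ ≈ 36.3 MPa (tensile)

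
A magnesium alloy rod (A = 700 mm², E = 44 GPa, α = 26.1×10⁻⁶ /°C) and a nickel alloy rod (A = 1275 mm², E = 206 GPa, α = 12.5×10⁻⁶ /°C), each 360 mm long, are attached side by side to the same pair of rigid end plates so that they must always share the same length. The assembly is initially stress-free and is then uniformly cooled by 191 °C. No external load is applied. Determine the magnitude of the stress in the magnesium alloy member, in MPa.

σ ≈ 102 MPa (tensile)

Both members must finish at the same length. With the larger α, the magnesium alloy tends to over-contract; the plates restrain it, putting the magnesium alloy in tension and the nickel alloy in compression. With no external load the two internal forces are equal and opposite, magnitude P.
Setting the final lengths equal and cancelling L: (α₁ − α₂)ΔT = P/(A₁E₁) + P/(A₂E₂).
|α₁ − α₂|·ΔT = 13.6×10⁻⁶ × 191 = 0.002598.
1/(A₁E₁) + 1/(A₂E₂) = 1/(700×44×10³) + 1/(1275×206×10³) = 3.627×10⁻⁸ N⁻¹.
So P = 0.002598 / 3.627×10⁻⁸ = 71.61 kN.
σ_{magnesium alloy} = P/A₁ = 71610/700 = 102.3 MPa, tensile.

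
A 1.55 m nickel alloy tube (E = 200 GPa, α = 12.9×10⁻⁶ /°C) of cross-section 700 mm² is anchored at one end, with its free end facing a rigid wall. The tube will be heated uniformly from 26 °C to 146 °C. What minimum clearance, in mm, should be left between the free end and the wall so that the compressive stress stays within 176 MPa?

g ≈ 1.04 mm

Free expansion if unrestrained: δ_free = αΔT L = 12.9×10⁻⁶ × 120 × 1550 = 2.399 mm.
A stress of 176 MPa corresponds to the wall pushing the tube back by σL/E = 176×1550/(200×10³) = 1.364 mm.
The gap must absorb the remainder: g_min = 2.399 − 1.364 = 1.035 mm.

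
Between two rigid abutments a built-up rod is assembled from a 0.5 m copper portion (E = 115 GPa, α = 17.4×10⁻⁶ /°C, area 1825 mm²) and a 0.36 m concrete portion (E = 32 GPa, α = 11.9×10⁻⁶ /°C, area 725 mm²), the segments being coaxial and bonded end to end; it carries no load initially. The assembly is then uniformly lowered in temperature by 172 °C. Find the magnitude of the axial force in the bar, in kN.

With the walls removed the bar would change length by δ_free = Σ αᵢΔT Lᵢ = 17.4×10⁻⁶×172×500 + 11.9×10⁻⁶×172×360 = 2.233 mm.
The rigid supports impose zero overall length change; the single axial force P common to all segments must satisfy P Σ Lᵢ/(AᵢEᵢ) = δ_free.
The series flexibility is Σ Lᵢ/(AᵢEᵢ) = 500/(1825×115×10³) + 360/(725×32×10³) = 1.79×10⁻⁵ mm/N.
So P = 2.233 / 1.79×10⁻⁵ = 124.8 kN, tensile.

P ≈ 125 kN (tensile)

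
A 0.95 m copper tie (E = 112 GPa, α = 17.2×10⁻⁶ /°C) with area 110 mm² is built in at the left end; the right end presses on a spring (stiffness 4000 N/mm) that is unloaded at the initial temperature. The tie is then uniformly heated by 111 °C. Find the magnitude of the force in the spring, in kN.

The unrestrained thermal change is αΔT L = 17.2×10⁻⁶ × 111 × 950 = 1.814 mm.
Let P be the compressive force at the spring. The tie shortens elastically by PL/(AE) and the spring compresses by P/k; together these equal δ_free.
So P = δ_free / [L/(AE) + 1/k] = 1.814 / [ 950/(110×112×10³) + 1/(4000) ].
P = 1.814 / 0.0003271 = 5545 N.

P ≈ 5.54 kN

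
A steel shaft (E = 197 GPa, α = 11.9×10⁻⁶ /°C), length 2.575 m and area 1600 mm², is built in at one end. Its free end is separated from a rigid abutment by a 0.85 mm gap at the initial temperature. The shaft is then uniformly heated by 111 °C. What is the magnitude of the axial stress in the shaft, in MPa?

Free thermal elongation = αΔT L = 11.9×10⁻⁶ × 111 × 2575 = 3.401 mm.
After closing the 0.85 mm clearance, 3.401 − 0.85 = 2.551 mm of expansion remains to be suppressed by the wall.
That suppressed elongation corresponds to σ = E·Δ/L = 197×10³ × 2.551/2575 = 195.2 MPa.

σ ≈ 195 MPa (compressive)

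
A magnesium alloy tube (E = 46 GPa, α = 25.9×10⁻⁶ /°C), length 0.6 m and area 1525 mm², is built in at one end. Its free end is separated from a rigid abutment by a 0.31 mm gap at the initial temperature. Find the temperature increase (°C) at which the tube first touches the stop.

The gap closes when αΔT L = 0.31 mm, since the tube is still unstressed at that instant.
So ΔT = g/(αL) = 0.31/(25.9×10⁻⁶ × 600) = 19.95 °C.

ΔT ≈ 19.9 °C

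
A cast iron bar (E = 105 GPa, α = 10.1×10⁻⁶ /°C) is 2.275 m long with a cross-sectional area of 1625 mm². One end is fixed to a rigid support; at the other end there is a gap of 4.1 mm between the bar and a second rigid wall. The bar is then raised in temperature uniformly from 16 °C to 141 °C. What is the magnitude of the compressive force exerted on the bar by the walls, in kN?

P ≈ 0 kN

If the wall were absent the bar would grow by αΔT L = 10.1×10⁻⁶ × 125 × 2275 = 2.872 mm.
This is smaller than the 4.1 mm clearance, so the bar expands freely without reaching the stop — the stress is zero.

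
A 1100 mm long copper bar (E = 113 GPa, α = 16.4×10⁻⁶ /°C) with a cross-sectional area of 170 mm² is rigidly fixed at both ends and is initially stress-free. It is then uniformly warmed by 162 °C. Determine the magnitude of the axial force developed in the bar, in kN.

Full restraint means ε = 0, so the stress is σ = EαΔT = 113×10³ × 16.4×10⁻⁶ × 162 = 300.2 MPa.
Then P = σA = 300.2 × 170 mm² = 51.04 kN, compressive.

P ≈ 51 kN (compressive)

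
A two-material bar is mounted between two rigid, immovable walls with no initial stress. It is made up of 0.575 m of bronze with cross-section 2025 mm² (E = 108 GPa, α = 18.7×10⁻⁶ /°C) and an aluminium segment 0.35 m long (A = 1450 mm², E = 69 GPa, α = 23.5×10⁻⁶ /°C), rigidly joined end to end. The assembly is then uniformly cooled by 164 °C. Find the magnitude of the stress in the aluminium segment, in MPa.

With the walls removed the bar would change length by δ_free = Σ αᵢΔT Lᵢ = 18.7×10⁻⁶×164×575 + 23.5×10⁻⁶×164×350 = 3.112 mm.
The rigid supports impose zero overall length change; the single axial force P common to all segments must satisfy P Σ Lᵢ/(AᵢEᵢ) = δ_free.
Σ Lᵢ/(AᵢEᵢ) = 575/(2025×108×10³) + 350/(1450×69×10³) = 6.127×10⁻⁶ mm/N.
P = 3.112 / 6.127×10⁻⁶ = 507900 N = 507.9 kN, tensile.
σ_{aluminium} = P / A = 507900 / 1450 = 350.3 MPa.

σ ≈ 350 MPa (tensile)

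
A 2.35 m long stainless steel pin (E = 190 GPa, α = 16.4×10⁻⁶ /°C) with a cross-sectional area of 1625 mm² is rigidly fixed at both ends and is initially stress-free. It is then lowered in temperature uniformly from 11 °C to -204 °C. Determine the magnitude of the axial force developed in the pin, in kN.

P ≈ 1090 kN (tensile)

The ends cannot move, so σ = EαΔT = 190×10³ × 16.4×10⁻⁶ × 215 = 669.9 MPa.
Axial force P = σA = 669.9 × 1625 = 1.089×10⁶ N = 1089 kN, tensile.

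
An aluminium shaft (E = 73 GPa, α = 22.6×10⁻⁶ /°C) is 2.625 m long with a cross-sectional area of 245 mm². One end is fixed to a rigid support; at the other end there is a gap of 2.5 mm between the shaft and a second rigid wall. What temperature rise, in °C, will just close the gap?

The gap closes when αΔT L = 2.5 mm, since the shaft is still unstressed at that instant.
ΔT = 2.5 / (22.6×10⁻⁶ × 2625) = 42.14 °C.

ΔT ≈ 42.1 °C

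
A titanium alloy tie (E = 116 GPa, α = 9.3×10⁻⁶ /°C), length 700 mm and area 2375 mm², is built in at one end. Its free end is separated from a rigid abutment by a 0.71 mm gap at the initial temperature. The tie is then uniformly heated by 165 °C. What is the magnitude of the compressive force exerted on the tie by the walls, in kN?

Unrestrained expansion: δ_free = αΔT L = 9.3×10⁻⁶ × 165 × 700 = 1.074 mm.
The gap closes (δ_free > 0.71 mm) and the wall then resists a further 1.074 − 0.71 = 0.3641 mm of expansion.
So σ = E(δ_free − g)/L = 116×10³ × 0.3641/700 = 60.34 MPa.
P = σA = 60.34 × 2375 = 143.3 kN.

P ≈ 143 kN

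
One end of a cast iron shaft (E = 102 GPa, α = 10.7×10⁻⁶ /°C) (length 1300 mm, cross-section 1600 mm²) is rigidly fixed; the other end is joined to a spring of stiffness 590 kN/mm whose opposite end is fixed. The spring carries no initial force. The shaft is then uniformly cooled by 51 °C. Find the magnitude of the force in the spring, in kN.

The unrestrained thermal change is αΔT L = 10.7×10⁻⁶ × 51 × 1300 = 0.7094 mm.
With a force P in the spring, the elastic change of the shaft is PL/(AE) and that of the spring is P/k; compatibility requires their sum to equal δ_free.
P [ L/(AE) + 1/k ] = δ_free → P [ 1300/(1600×102×10³) + 1/(590×10³) ] = 0.7094.
P = 0.7094 / 9.661×10⁻⁶ = 73430 N.

P ≈ 73.4 kN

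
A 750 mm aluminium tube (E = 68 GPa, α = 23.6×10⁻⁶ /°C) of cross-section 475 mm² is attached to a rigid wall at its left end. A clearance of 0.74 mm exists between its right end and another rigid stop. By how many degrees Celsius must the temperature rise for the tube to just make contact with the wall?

Contact occurs when the free expansion equals the gap: αΔT L = 0.74 mm.
ΔT = 0.74 / (23.6×10⁻⁶ × 750) = 41.81 °C.

ΔT ≈ 41.8 °C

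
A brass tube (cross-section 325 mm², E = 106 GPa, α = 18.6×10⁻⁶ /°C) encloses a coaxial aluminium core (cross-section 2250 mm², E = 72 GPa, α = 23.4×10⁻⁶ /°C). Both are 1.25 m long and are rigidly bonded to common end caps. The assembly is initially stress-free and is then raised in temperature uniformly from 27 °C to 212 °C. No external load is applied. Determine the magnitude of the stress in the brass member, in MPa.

σ ≈ 77.6 MPa (tensile)

Equilibrium of a rigid end plate with no external load gives equal and opposite internal forces ±P in the two members. Since α_{aluminium} > α_{brass}, heating drives the aluminium into compression and the brass into tension.
Equating the net (thermal + elastic) strains gives |α₁ − α₂|·ΔT = P·[1/(A₁E₁) + 1/(A₂E₂)].
|α₁ − α₂|·ΔT = 4.8×10⁻⁶ × 185 = 0.000888.
1/(A₁E₁) + 1/(A₂E₂) = 1/(325×106×10³) + 1/(2250×72×10³) = 3.52×10⁻⁸ N⁻¹.
So P = 0.000888 / 3.52×10⁻⁸ = 25.23 kN.
σ_{brass} = P/A₁ = 25230/325 = 77.62 MPa, tensile.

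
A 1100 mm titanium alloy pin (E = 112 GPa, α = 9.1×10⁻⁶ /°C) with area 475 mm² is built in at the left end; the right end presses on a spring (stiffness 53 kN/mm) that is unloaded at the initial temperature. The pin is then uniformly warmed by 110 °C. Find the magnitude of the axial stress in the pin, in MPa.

The unrestrained thermal change is αΔT L = 9.1×10⁻⁶ × 110 × 1100 = 1.101 mm.
Let P be the compressive force at the spring. The pin shortens elastically by PL/(AE) and the spring compresses by P/k; together these equal δ_free.
P [ L/(AE) + 1/k ] = δ_free → P [ 1100/(475×112×10³) + 1/(53×10³) ] = 1.101.
P = 1.101 / 3.954×10⁻⁵ = 27840 N.
σ = P/A = 27840/475 = 58.62 MPa.

σ ≈ 58.6 MPa (compressive)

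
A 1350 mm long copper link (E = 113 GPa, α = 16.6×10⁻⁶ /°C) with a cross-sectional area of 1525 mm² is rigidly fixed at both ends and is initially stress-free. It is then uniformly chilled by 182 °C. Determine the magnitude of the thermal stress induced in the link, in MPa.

With length fixed, the mechanical strain must cancel the thermal strain αΔT = 16.6×10⁻⁶ × 182 = 3021.2×10⁻⁶.
The stress required to suppress this strain is σ = Eε = 113×10³ × 3021.2×10⁻⁶ = 341.4 MPa, tensile since the link is trying to contract.

σ ≈ 341 MPa (tensile)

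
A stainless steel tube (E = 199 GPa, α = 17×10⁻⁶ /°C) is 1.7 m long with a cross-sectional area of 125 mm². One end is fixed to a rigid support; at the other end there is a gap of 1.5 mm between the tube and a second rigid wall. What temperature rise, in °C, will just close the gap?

Contact occurs when the free expansion equals the gap: αΔT L = 1.5 mm.
So ΔT = g/(αL) = 1.5/(17×10⁻⁶ × 1700) = 51.9 °C.

ΔT ≈ 51.9 °C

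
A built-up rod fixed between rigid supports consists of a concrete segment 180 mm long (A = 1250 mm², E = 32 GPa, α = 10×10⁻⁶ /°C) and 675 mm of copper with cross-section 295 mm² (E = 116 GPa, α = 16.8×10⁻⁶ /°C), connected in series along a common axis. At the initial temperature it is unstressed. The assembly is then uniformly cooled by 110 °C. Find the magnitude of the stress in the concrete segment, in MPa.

If the supports were absent, the total length change would be Σ αᵢΔT Lᵢ = 10×10⁻⁶×110×180 + 16.8×10⁻⁶×110×675 = 1.445 mm.
Since the ends are fixed, an axial force P builds up, equal in every segment, with P · Σ Lᵢ/(AᵢEᵢ) = δ_free.
Σ Lᵢ/(AᵢEᵢ) = 180/(1250×32×10³) + 675/(295×116×10³) = 2.423×10⁻⁵ mm/N.
So P = 1.445 / 2.423×10⁻⁵ = 59.66 kN, tensile.
σ_{concrete} = P / A = 59660 / 1250 = 47.73 MPa.

σ ≈ 47.7 MPa (tensile)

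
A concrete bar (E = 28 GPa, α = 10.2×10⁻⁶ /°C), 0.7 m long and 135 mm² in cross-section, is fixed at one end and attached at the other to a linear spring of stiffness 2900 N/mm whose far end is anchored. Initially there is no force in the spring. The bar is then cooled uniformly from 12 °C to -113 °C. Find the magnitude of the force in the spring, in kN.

Free thermal contraction: δ_free = αΔT L = 10.2×10⁻⁶ × 125 × 700 = 0.8925 mm.
Let P be the tensile force in the spring. The bar extends elastically by PL/(AE) and the spring stretches by P/k; together these equal δ_free.
So P = δ_free / [L/(AE) + 1/k] = 0.8925 / [ 700/(135×28×10³) + 1/(2900) ].
P = 0.8925 / 0.00053 = 1684 N.

P ≈ 1.68 kN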